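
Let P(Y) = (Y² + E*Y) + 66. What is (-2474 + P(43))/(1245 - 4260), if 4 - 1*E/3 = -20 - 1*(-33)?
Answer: 344/603 ≈ 0.57048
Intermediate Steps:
E = -27 (E = 12 - 3*(-20 - 1*(-33)) = 12 - 3*(-20 + 33) = 12 - 3*13 = 12 - 39 = -27)
P(Y) = 66 + Y² - 27*Y (P(Y) = (Y² - 27*Y) + 66 = 66 + Y² - 27*Y)
(-2474 + P(43))/(1245 - 4260) = (-2474 + (66 + 43² - 27*43))/(1245 - 4260) = (-2474 + (66 + 1849 - 1161))/(-3015) = (-2474 + 754)*(-1/3015) = -1720*(-1/3015) = 344/603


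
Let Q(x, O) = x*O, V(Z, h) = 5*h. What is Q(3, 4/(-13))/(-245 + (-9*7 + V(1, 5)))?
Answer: 12/3679 ≈ 0.0032618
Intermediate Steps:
Q(x, O) = O*x
Q(3, 4/(-13))/(-245 + (-9*7 + V(1, 5))) = ((4/(-13))*3)/(-245 + (-9*7 + 5*5)) = ((4*(-1/13))*3)/(-245 + (-63 + 25)) = (-4/13*3)/(-245 - 38) = -12/13/(-283) = -12/13*(-1/283) = 12/3679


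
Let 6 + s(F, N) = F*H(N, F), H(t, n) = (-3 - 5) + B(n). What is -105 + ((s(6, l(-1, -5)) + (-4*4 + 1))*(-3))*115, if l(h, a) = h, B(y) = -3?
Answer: 29910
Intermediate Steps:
H(t, n) = -11 (H(t, n) = (-3 - 5) - 3 = -8 - 3 = -11)
s(F, N) = -6 - 11*F (s(F, N) = -6 + F*(-11) = -6 - 11*F)
-105 + ((s(6, l(-1, -5)) + (-4*4 + 1))*(-3))*115 = -105 + (((-6 - 11*6) + (-4*4 + 1))*(-3))*115 = -105 + (((-6 - 66) + (-16 + 1))*(-3))*115 = -105 + ((-72 - 15)*(-3))*115 = -105 - 87*(-3)*115 = -105 + 261*115 = -105 + 30015 = 29910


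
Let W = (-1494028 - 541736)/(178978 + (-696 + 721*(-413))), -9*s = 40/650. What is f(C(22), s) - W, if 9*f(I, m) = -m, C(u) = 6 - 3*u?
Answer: -10717819496/629120115 ≈ -17.036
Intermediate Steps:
s = -4/585 (s = -40/(9*650) = -⅑*4/65 = -4/585 ≈ -0.0068376)
f(I, m) = -m/9 (f(I, m) = (-m)/9 = -m/9)
W = 2035764/119491 (W = -2035764/(178978 + (-696 - 297773)) = -2035764/(178978 - 298469) = -2035764/(-119491) = -2035764*(-1/119491) = 2035764/119491 ≈ 17.037)
f(C(22), s) - W = -⅑*(-4/585) - 1*2035764/119491 = 4/5265 - 2035764/119491 = -10717819496/629120115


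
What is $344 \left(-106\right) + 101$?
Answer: $-36363$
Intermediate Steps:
$344 \left(-106\right) + 101 = -36464 + 101 = -36363$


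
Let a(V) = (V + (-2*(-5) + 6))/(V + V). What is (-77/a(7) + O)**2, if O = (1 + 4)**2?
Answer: 253009/529 ≈ 478.28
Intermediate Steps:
a(V) = (16 + V)/(2*V) (a(V) = (V + (10 + 6))/((2*V)) = (V + 16)*(1/(2*V)) = (16 + V)*(1/(2*V)) = (16 + V)/(2*V))
O = 25 (O = 5**2 = 25)
(-77/a(7) + O)**2 = (-77*14/(16 + 7) + 25)**2 = (-77/((1/2)*(1/7)*23) + 25)**2 = (-77/23/14 + 25)**2 = (-77*14/23 + 25)**2 = (-1078/23 + 25)**2 = (-503/23)**2 = 253009/529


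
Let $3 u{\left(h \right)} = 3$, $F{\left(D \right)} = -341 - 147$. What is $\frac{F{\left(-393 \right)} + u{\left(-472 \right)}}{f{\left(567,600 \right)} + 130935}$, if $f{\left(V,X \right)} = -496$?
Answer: $- \frac{487}{130439} \approx -0.0037335$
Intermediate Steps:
$F{\left(D \right)} = -488$ ($F{\left(D \right)} = -341 - 147 = -488$)
$u{\left(h \right)} = 1$ ($u{\left(h \right)} = \frac{1}{3} \cdot 3 = 1$)
$\frac{F{\left(-393 \right)} + u{\left(-472 \right)}}{f{\left(567,600 \right)} + 130935} = \frac{-488 + 1}{-496 + 130935} = - \frac{487}{130439}$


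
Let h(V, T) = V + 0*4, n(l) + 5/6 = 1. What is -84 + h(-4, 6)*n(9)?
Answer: -254/3 ≈ -84.667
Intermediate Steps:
n(l) = ⅙ (n(l) = -⅚ + 1 = ⅙)
h(V, T) = V (h(V, T) = V + 0 = V)
-84 + h(-4, 6)*n(9) = -84 - 4*⅙ = -84 - ⅔ = -254/3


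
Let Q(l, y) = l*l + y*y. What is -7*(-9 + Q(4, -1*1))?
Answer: -56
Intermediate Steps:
Q(l, y) = l² + y²
-7*(-9 + Q(4, -1*1)) = -7*(-9 + (4² + (-1*1)²)) = -7*(-9 + (16 + (-1)²)) = -7*(-9 + (16 + 1)) = -7*(-9 + 17) = -7*8 = -56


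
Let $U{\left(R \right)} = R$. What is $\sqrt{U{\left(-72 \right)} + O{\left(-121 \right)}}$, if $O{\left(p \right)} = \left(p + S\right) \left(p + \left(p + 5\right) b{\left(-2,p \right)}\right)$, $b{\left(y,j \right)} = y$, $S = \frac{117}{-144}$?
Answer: $\frac{i \sqrt{217491}}{4} \approx 116.59 i$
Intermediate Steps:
$S = - \frac{13}{16}$ ($S = 117 \left(- \frac{1}{144}\right) = - \frac{13}{16} \approx -0.8125$)
$O{\left(p \right)} = \left(-10 - p\right) \left(- \frac{13}{16} + p\right)$ ($O{\left(p \right)} = \left(p - \frac{13}{16}\right) \left(p + \left(p + 5\right) \left(-2\right)\right) = \left(- \frac{13}{16} + p\right) \left(p + \left(5 + p\right) \left(-2\right)\right) = \left(- \frac{13}{16} + p\right) \left(p - \left(10 + 2 p\right)\right) = \left(- \frac{13}{16} + p\right) \left(-10 - p\right) = \left(-10 - p\right) \left(- \frac{13}{16} + p\right)$)
$\sqrt{U{\left(-72 \right)} + O{\left(-121 \right)}} = \sqrt{-72 - \frac{216339}{16}} = \sqrt{- \frac{217491}{16}} = \frac{i \sqrt{217491}}{4}$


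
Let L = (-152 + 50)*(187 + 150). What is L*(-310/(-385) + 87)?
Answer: -232402614/77 ≈ -3.0182e+6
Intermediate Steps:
L = -34374 (L = -102*337 = -34374)
L*(-310/(-385) + 87) = -34374*(-310/(-385) + 87) = -34374*(-310*(-1/385) + 87) = -34374*(62/77 + 87) = -34374*6761/77 = -232402614/77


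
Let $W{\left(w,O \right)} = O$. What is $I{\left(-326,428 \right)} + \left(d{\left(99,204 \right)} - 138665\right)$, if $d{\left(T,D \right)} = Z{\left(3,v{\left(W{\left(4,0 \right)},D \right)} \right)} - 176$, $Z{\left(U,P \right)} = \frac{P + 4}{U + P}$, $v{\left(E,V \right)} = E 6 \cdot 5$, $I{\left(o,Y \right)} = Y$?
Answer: $- \frac{415235}{3} \approx -1.3841 \cdot 10^{5}$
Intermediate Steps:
$v{\left(E,V \right)} = 30 E$ ($v{\left(E,V \right)} = 6 E 5 = 30 E$)
$Z{\left(U,P \right)} = \frac{4 + P}{P + U}$
$d{\left(T,D \right)} = - \frac{524}{3}$ ($d{\left(T,D \right)} = \frac{4 + 30 \cdot 0}{30 \cdot 0 + 3} - 176 = \frac{4 + 0}{0 + 3} - 176 = \frac{1}{3} \cdot 4 - 176 = \frac{4}{3} - 176 = - \frac{524}{3}$)
$I{\left(-326,428 \right)} + \left(d{\left(99,204 \right)} - 138665\right) = 428 - \frac{416519}{3} = - \frac{415235}{3}$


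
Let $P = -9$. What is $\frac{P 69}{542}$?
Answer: $- \frac{621}{542} \approx -1.1458$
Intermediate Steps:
$\frac{P 69}{542} = \frac{\left(-9\right) 69}{542} = \left(-621\right) \frac{1}{542} = - \frac{621}{542}$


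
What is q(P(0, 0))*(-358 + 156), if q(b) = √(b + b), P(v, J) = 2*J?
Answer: 0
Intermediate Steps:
q(b) = √2*√b (q(b) = √(2*b) = √2*√b)
q(P(0, 0))*(-358 + 156) = (√2*√(2*0))*(-358 + 156) = (√2*√0)*(-202) = (√2*0)*(-202) = 0*(-202) = 0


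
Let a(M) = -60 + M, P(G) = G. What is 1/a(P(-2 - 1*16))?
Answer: -1/78 ≈ -0.012821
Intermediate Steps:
1/a(P(-2 - 1*16)) = 1/(-60 + (-2 - 1*16)) = 1/(-60 + (-2 - 16)) = 1/(-60 - 18) = 1/(-78) = -1/78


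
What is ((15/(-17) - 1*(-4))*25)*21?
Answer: 27825/17 ≈ 1636.8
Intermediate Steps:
((15/(-17) - 1*(-4))*25)*21 = ((15*(-1/17) + 4)*25)*21 = ((-15/17 + 4)*25)*21 = ((53/17)*25)*21 = (1325/17)*21 = 27825/17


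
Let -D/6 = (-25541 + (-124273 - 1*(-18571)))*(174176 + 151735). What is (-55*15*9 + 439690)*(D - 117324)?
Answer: 110936968080180210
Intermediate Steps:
D = 256641224238 (D = -6*(-25541 + (-124273 - 1*(-18571)))*(174176 + 151735) = -6*(-25541 + (-124273 + 18571))*325911 = -6*(-25541 - 105702)*325911 = -(-787458)*325911 = -6*(-42773537373) = 256641224238)
(-55*15*9 + 439690)*(D - 117324) = (-55*15*9 + 439690)*(256641224238 - 117324) = (-825*9 + 439690)*256641106914 = (-7425 + 439690)*256641106914 = 432265*256641106914 = 110936968080180210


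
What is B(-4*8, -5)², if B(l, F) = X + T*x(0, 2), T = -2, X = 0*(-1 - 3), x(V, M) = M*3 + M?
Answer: 256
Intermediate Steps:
x(V, M) = 4*M (x(V, M) = 3*M + M = 4*M)
X = 0 (X = 0*(-4) = 0)
B(l, F) = -16 (B(l, F) = 0 - 8*2 = 0 - 2*8 = 0 - 16 = -16)
B(-4*8, -5)² = (-16)² = 256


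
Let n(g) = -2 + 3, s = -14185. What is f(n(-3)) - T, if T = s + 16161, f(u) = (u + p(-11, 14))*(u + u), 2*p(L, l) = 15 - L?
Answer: -1948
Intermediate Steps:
p(L, l) = 15/2 - L/2 (p(L, l) = (15 - L)/2 = 15/2 - L/2)
n(g) = 1
f(u) = 2*u*(13 + u) (f(u) = (u + (15/2 - 1/2*(-11)))*(u + u) = (u + (15/2 + 11/2))*(2*u) = (u + 13)*(2*u) = (13 + u)*(2*u) = 2*u*(13 + u))
T = 1976 (T = -14185 + 16161 = 1976)
f(n(-3)) - T = 2*1*(13 + 1) - 1*1976 = 2*1*14 - 1976 = 28 - 1976 = -1948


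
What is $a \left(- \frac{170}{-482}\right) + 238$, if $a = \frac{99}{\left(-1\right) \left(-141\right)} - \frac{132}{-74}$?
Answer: $\frac{100113017}{419099} \approx 238.88$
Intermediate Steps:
$a = \frac{4323}{1739}$ ($a = \frac{99}{141} - - \frac{66}{37} = 99 \cdot \frac{1}{141} + \frac{66}{37} = \frac{33}{47} + \frac{66}{37} = \frac{4323}{1739} \approx 2.4859$)
$a \left(- \frac{170}{-482}\right) + 238 = \frac{4323 \left(- \frac{170}{-482}\right)}{1739} + 238 = \frac{4323 \left(\left(-170\right) \left(- \frac{1}{482}\right)\right)}{1739} + 238 = \frac{4323}{1739} \cdot \frac{85}{241} + 238 = \frac{367455}{419099} + 238 = \frac{100113017}{419099}$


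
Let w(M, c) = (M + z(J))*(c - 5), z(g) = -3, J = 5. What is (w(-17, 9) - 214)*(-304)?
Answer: 89376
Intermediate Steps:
w(M, c) = (-5 + c)*(-3 + M) (w(M, c) = (M - 3)*(c - 5) = (-3 + M)*(-5 + c) = (-5 + c)*(-3 + M))
(w(-17, 9) - 214)*(-304) = ((15 - 5*(-17) - 3*9 - 17*9) - 214)*(-304) = ((15 + 85 - 27 - 153) - 214)*(-304) = (-80 - 214)*(-304) = -294*(-304) = 89376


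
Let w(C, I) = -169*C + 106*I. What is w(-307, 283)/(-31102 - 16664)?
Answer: -81881/47766 ≈ -1.7142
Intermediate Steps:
w(-307, 283)/(-31102 - 16664) = (-169*(-307) + 106*283)/(-31102 - 16664) = (51883 + 29998)/(-47766) = 81881*(-1/47766) = -81881/47766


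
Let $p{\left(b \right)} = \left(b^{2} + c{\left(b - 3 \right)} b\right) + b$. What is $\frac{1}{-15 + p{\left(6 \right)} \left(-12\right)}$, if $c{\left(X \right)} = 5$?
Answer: $- \frac{1}{879} \approx -0.0011377$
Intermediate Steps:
$p{\left(b \right)} = b^{2} + 6 b$ ($p{\left(b \right)} = \left(b^{2} + 5 b\right) + b = b^{2} + 6 b$)
$\frac{1}{-15 + p{\left(6 \right)} \left(-12\right)} = \frac{1}{-15 + 6 \left(6 + 6\right) \left(-12\right)} = \frac{1}{-15 + 6 \cdot 12 \left(-12\right)} = \frac{1}{-15 + 72 \left(-12\right)} = \frac{1}{-15 - 864} = \frac{1}{-879} = - \frac{1}{879}$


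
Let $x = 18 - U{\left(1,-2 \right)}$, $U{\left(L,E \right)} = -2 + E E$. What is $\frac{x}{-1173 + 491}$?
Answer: $- \frac{8}{341} \approx -0.02346$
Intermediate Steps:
$U{\left(L,E \right)} = -2 + E^{2}$
$x = 16$ ($x = 18 - \left(-2 + \left(-2\right)^{2}\right) = 18 - \left(-2 + 4\right) = 18 - 2 = 16$)
$\frac{x}{-1173 + 491} = \frac{1}{-1173 + 491} \cdot 16 = \frac{1}{-682} \cdot 16 = \left(- \frac{1}{682}\right) 16 = - \frac{8}{341}$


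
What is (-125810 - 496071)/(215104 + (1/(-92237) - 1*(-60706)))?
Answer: -57360437797/25439886969 ≈ -2.2547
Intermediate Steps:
(-125810 - 496071)/(215104 + (1/(-92237) - 1*(-60706))) = -621881/(215104 + (-1/92237 + 60706)) = -621881/(215104 + 5599339321/92237) = -621881/25439886969/92237 = -621881*92237/25439886969 = -57360437797/25439886969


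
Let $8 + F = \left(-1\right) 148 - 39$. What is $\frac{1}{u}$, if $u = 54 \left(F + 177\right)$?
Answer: $- \frac{1}{972} \approx -0.0010288$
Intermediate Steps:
$F = -195$ ($F = -8 - 187 = -195$)
$u = -972$ ($u = 54 \left(-195 + 177\right) = 54 \left(-18\right) = -972$)
$\frac{1}{u} = \frac{1}{-972} = - \frac{1}{972}$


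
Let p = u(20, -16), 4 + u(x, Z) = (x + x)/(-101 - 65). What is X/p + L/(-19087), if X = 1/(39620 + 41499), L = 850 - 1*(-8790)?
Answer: -275261064541/545008060256 ≈ -0.50506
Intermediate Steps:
u(x, Z) = -4 - x/83 (u(x, Z) = -4 + (x + x)/(-101 - 65) = -4 + (2*x)/(-166) = -4 + (2*x)*(-1/166) = -4 - x/83)
p = -352/83 (p = -4 - 1/83*20 = -4 - 20/83 = -352/83 ≈ -4.2410)
L = 9640 (L = 850 + 8790 = 9640)
X = 1/81119 ≈ 1.2328e-5
X/p + L/(-19087) = 1/(81119*(-352/83)) + 9640/(-19087) = (1/81119)*(-83/352) + 9640*(-1/19087) = -83/28553888 - 9640/19087 = -275261064541/545008060256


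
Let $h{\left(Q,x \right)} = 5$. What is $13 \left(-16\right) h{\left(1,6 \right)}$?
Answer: $-1040$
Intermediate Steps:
$13 \left(-16\right) h{\left(1,6 \right)} = 13 \left(-16\right) 5 = \left(-208\right) 5 = -1040$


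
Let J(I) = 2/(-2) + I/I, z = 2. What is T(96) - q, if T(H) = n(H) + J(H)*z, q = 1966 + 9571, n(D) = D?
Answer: -11441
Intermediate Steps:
J(I) = 0 (J(I) = 2*(-1/2) + 1 = -1 + 1 = 0)
q = 11537
T(H) = H (T(H) = H + 0*2 = H + 0 = H)
T(96) - q = 96 - 1*11537 = 96 - 11537 = -11441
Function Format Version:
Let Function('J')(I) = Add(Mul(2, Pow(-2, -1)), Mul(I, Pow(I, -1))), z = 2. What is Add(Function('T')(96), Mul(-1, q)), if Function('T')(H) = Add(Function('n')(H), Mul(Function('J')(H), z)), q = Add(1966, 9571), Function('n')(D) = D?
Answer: -11441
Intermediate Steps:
Function('J')(I) = 0 (Function('J')(I) = Add(Mul(2, Rational(-1, 2)), 1) = Add(-1, 1) = 0)
q = 11537
Function('T')(H) = H (Function('T')(H) = Add(H, Mul(0, 2)) = Add(H, 0) = H)
Add(Function('T')(96), Mul(-1, q)) = Add(96, Mul(-1, 11537)) = Add(96, -11537) = -11441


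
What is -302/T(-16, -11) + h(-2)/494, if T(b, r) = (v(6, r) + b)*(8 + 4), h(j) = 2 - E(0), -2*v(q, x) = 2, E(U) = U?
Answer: 37399/25194 ≈ 1.4844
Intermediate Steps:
v(q, x) = -1 (v(q, x) = -½*2 = -1)
h(j) = 2 (h(j) = 2 - 1*0 = 2 + 0 = 2)
T(b, r) = -12 + 12*b (T(b, r) = (-1 + b)*(8 + 4) = (-1 + b)*12 = -12 + 12*b)
-302/T(-16, -11) + h(-2)/494 = -302/(-12 + 12*(-16)) + 2/494 = -302/(-12 - 192) + 2*(1/494) = -302/(-204) + 1/247 = -302*(-1/204) + 1/247 = 151/102 + 1/247 = 37399/25194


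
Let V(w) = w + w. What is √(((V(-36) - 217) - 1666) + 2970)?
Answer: √1015 ≈ 31.859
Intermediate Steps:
V(w) = 2*w
√(((V(-36) - 217) - 1666) + 2970) = √(((2*(-36) - 217) - 1666) + 2970) = √(((-72 - 217) - 1666) + 2970) = √((-289 - 1666) + 2970) = √(-1955 + 2970) = √1015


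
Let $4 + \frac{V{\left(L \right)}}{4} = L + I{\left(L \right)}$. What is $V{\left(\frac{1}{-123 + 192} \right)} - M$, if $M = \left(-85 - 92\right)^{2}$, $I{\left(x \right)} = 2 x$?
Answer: $- \frac{720931}{23} \approx -31345.0$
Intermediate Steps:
$M = 31329$ ($M = \left(-177\right)^{2} = 31329$)
$V{\left(L \right)} = -16 + 12 L$ ($V{\left(L \right)} = -16 + 4 \left(L + 2 L\right) = -16 + 4 \cdot 3 L = -16 + 12 L$)
$V{\left(\frac{1}{-123 + 192} \right)} - M = \left(-16 + \frac{12}{-123 + 192}\right) - 31329 = \left(-16 + \frac{12}{69}\right) - 31329 = \left(-16 + 12 \cdot \frac{1}{69}\right) - 31329 = \left(-16 + \frac{4}{23}\right) - 31329 = - \frac{364}{23} - 31329 = - \frac{720931}{23}$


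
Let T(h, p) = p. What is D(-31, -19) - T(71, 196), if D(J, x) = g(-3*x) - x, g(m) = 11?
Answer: -166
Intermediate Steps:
D(J, x) = 11 - x
D(-31, -19) - T(71, 196) = (11 - 1*(-19)) - 1*196 = (11 + 19) - 196 = 30 - 196 = -166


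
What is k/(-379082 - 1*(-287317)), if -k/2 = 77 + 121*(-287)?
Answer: -13860/18353 ≈ -0.75519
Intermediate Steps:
k = 69300 (k = -2*(77 + 121*(-287)) = -2*(77 - 34727) = -2*(-34650) = 69300)
k/(-379082 - 1*(-287317)) = 69300/(-379082 - 1*(-287317)) = 69300/(-379082 + 287317) = 69300/(-91765) = 69300*(-1/91765) = -13860/18353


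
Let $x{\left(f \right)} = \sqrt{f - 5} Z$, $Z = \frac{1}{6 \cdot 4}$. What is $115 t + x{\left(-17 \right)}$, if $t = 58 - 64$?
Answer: $-690 + \frac{i \sqrt{22}}{24} \approx -690.0 + 0.19543 i$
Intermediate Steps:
$t = -6$ ($t = 58 - 64 = -6$)
$Z = \frac{1}{24} \approx 0.041667$
$x{\left(f \right)} = \frac{\sqrt{-5 + f}}{24}$ ($x{\left(f \right)} = \sqrt{f - 5} \cdot \frac{1}{24} = \sqrt{-5 + f} \frac{1}{24} = \frac{\sqrt{-5 + f}}{24}$)
$115 t + x{\left(-17 \right)} = 115 \left(-6\right) + \frac{\sqrt{-5 - 17}}{24} = -690 + \frac{\sqrt{-22}}{24} = -690 + \frac{i \sqrt{22}}{24}$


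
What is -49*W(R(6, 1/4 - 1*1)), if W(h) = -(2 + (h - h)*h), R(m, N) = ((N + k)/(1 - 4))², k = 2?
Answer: 98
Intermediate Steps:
R(m, N) = (-⅔ - N/3)² (R(m, N) = ((N + 2)/(1 - 4))² = ((2 + N)/(-3))² = ((2 + N)*(-⅓))² = (-⅔ - N/3)²)
W(h) = -2 (W(h) = -(2 + 0*h) = -(2 + 0) = -1*2 = -2)
-49*W(R(6, 1/4 - 1*1)) = -49*(-2) = 98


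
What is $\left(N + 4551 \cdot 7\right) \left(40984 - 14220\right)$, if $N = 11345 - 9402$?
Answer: $904623200$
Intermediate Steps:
$N = 1943$
$\left(N + 4551 \cdot 7\right) \left(40984 - 14220\right) = \left(1943 + 4551 \cdot 7\right) \left(40984 - 14220\right) = \left(1943 + 31857\right) 26764 = 33800 \cdot 26764 = 904623200$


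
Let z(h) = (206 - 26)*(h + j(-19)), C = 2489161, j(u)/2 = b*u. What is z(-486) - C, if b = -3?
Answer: -2556121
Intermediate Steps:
j(u) = -6*u (j(u) = 2*(-3*u) = -6*u)
z(h) = 20520 + 180*h (z(h) = (206 - 26)*(h - 6*(-19)) = 180*(h + 114) = 180*(114 + h) = 20520 + 180*h)
z(-486) - C = (20520 + 180*(-486)) - 1*2489161 = (20520 - 87480) - 2489161 = -66960 - 2489161 = -2556121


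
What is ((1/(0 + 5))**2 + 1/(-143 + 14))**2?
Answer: 10816/10400625 ≈ 0.0010399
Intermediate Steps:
((1/(0 + 5))**2 + 1/(-143 + 14))**2 = ((1/5)**2 + 1/(-129))**2 = ((1/5)**2 - 1/129)**2 = (1/25 - 1/129)**2 = (104/3225)**2 = 10816/10400625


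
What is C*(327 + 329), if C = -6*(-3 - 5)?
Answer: 31488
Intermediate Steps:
C = 48 (C = -6*(-8) = 48)
C*(327 + 329) = 48*(327 + 329) = 48*656 = 31488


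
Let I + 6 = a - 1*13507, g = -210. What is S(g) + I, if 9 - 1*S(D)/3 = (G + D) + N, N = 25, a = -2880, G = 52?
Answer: -15967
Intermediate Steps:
S(D) = -204 - 3*D (S(D) = 27 - 3*((52 + D) + 25) = 27 - 3*(77 + D) = 27 + (-231 - 3*D) = -204 - 3*D)
I = -16393 (I = -6 + (-2880 - 1*13507) = -6 + (-2880 - 13507) = -6 - 16387 = -16393)
S(g) + I = (-204 - 3*(-210)) - 16393 = (-204 + 630) - 16393 = 426 - 16393 = -15967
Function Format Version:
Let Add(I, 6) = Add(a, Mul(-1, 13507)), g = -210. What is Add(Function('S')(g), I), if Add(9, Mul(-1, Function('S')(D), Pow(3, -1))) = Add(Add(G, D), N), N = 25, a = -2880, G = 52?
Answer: -15967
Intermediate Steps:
Function('S')(D) = Add(-204, Mul(-3, D)) (Function('S')(D) = Add(27, Mul(-3, Add(Add(52, D), 25))) = Add(27, Mul(-3, Add(77, D))) = Add(27, Add(-231, Mul(-3, D))) = Add(-204, Mul(-3, D)))
I = -16393 (I = Add(-6, Add(-2880, Mul(-1, 13507))) = Add(-6, Add(-2880, -13507)) = Add(-6, -16387) = -16393)
Add(Function('S')(g), I) = Add(Add(-204, Mul(-3, -210)), -16393) = Add(Add(-204, 630), -16393) = Add(426, -16393) = -15967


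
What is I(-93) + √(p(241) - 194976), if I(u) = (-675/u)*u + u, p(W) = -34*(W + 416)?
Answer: -768 + 3*I*√24146 ≈ -768.0 + 466.17*I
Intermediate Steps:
p(W) = -14144 - 34*W (p(W) = -34*(416 + W) = -14144 - 34*W)
I(u) = -675 + u
I(-93) + √(p(241) - 194976) = (-675 - 93) + √((-14144 - 34*241) - 194976) = -768 + √((-14144 - 8194) - 194976) = -768 + √(-22338 - 194976) = -768 + √(-217314) = -768 + 3*I*√24146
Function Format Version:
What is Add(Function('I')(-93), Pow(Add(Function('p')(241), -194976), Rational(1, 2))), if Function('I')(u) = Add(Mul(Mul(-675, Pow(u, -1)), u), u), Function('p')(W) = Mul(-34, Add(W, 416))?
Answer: Add(-768, Mul(3, I, Pow(24146, Rational(1, 2)))) ≈ Add(-768.00, Mul(466.17, I))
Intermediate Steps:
Function('p')(W) = Add(-14144, Mul(-34, W)) (Function('p')(W) = Mul(-34, Add(416, W)) = Add(-14144, Mul(-34, W)))
Function('I')(u) = Add(-675, u)
Add(Function('I')(-93), Pow(Add(Function('p')(241), -194976), Rational(1, 2))) = Add(Add(-675, -93), Pow(Add(Add(-14144, Mul(-34, 241)), -194976), Rational(1, 2))) = Add(-768, Pow(Add(Add(-14144, -8194), -194976), Rational(1, 2))) = Add(-768, Pow(Add(-22338, -194976), Rational(1, 2))) = Add(-768, Pow(-217314, Rational(1, 2))) = Add(-768, Mul(3, I, Pow(24146, Rational(1, 2))))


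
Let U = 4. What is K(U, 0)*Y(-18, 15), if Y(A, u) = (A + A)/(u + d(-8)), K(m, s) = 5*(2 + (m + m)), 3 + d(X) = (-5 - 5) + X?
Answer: 300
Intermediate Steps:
d(X) = -13 + X (d(X) = -3 + ((-5 - 5) + X) = -3 + (-10 + X) = -13 + X)
K(m, s) = 10 + 10*m (K(m, s) = 5*(2 + 2*m) = 10 + 10*m)
Y(A, u) = 2*A/(-21 + u) (Y(A, u) = (A + A)/(u + (-13 - 8)) = (2*A)/(u - 21) = (2*A)/(-21 + u) = 2*A/(-21 + u))
K(U, 0)*Y(-18, 15) = (10 + 10*4)*(2*(-18)/(-21 + 15)) = (10 + 40)*(2*(-18)/(-6)) = 50*(2*(-18)*(-⅙)) = 50*6 = 300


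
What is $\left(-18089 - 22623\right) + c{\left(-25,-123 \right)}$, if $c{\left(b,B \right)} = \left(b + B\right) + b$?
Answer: $-40885$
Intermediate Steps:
$c{\left(b,B \right)} = B + 2 b$ ($c{\left(b,B \right)} = \left(B + b\right) + b = B + 2 b$)
$\left(-18089 - 22623\right) + c{\left(-25,-123 \right)} = \left(-18089 - 22623\right) + \left(-123 + 2 \left(-25\right)\right) = -40712 - 173 = -40885$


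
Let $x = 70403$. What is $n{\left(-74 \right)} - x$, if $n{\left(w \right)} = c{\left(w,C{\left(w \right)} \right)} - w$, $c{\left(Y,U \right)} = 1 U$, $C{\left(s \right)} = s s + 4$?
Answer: $-64849$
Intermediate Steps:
$C{\left(s \right)} = 4 + s^{2}$ ($C{\left(s \right)} = s^{2} + 4 = 4 + s^{2}$)
$c{\left(Y,U \right)} = U$
$n{\left(w \right)} = 4 + w^{2} - w$ ($n{\left(w \right)} = \left(4 + w^{2}\right) - w = 4 + w^{2} - w$)
$n{\left(-74 \right)} - x = \left(4 + \left(-74\right)^{2} - -74\right) - 70403 = \left(4 + 5476 + 74\right) - 70403 = 5554 - 70403 = -64849$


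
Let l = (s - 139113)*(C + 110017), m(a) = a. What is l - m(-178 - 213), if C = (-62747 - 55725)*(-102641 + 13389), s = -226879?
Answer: -3869989511941921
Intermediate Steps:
C = 10573862944 (C = -118472*(-89252) = 10573862944)
l = -3869989511942312 (l = (-226879 - 139113)*(10573862944 + 110017) = -365992*10573972961 = -3869989511942312)
l - m(-178 - 213) = -3869989511942312 - (-178 - 213) = -3869989511942312 - 1*(-391) = -3869989511942312 + 391 = -3869989511941921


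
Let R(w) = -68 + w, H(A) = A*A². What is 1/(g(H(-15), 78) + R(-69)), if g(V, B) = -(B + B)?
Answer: -1/293 ≈ -0.0034130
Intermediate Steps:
H(A) = A³
g(V, B) = -2*B
1/(g(H(-15), 78) + R(-69)) = 1/(-2*78 + (-68 - 69)) = 1/(-156 - 137) = 1/(-293) = -1/293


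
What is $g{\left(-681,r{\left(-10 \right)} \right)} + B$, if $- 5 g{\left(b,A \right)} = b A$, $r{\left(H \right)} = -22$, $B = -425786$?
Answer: $- \frac{2143912}{5} \approx -4.2878 \cdot 10^{5}$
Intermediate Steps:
$g{\left(b,A \right)} = - \frac{A b}{5}$ ($g{\left(b,A \right)} = - \frac{b A}{5} = - \frac{A b}{5}$)
$g{\left(-681,r{\left(-10 \right)} \right)} + B = \left(- \frac{1}{5}\right) \left(-22\right) \left(-681\right) - 425786 = - \frac{14982}{5} - 425786 = - \frac{2143912}{5}$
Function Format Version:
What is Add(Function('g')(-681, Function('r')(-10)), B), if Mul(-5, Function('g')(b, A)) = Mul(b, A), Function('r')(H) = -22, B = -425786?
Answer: Rational(-2143912, 5) ≈ -4.2878e+5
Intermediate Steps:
Function('g')(b, A) = Mul(Rational(-1, 5), A, b) (Function('g')(b, A) = Mul(Rational(-1, 5), Mul(b, A)) = Mul(Rational(-1, 5), Mul(A, b)) = Mul(Rational(-1, 5), A, b))
Add(Function('g')(-681, Function('r')(-10)), B) = Add(Mul(Rational(-1, 5), -22, -681), -425786) = Add(Rational(-14982, 5), -425786) = Rational(-2143912, 5)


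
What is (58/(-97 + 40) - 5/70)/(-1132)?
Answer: 869/903336 ≈ 0.00096199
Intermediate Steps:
(58/(-97 + 40) - 5/70)/(-1132) = (58/(-57) - 5*1/70)*(-1/1132) = (58*(-1/57) - 1/14)*(-1/1132) = (-58/57 - 1/14)*(-1/1132) = -869/798*(-1/1132) = 869/903336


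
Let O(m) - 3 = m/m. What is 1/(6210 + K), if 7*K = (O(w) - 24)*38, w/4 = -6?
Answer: 7/42710 ≈ 0.00016390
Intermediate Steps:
w = -24 (w = 4*(-6) = -24)
O(m) = 4 (O(m) = 3 + m/m = 3 + 1 = 4)
K = -760/7 (K = ((4 - 24)*38)/7 = (-20*38)/7 = (⅐)*(-760) = -760/7 ≈ -108.57)
1/(6210 + K) = 1/(6210 - 760/7) = 1/(42710/7) = 7/42710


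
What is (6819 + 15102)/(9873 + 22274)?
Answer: 21921/32147 ≈ 0.68190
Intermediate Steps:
(6819 + 15102)/(9873 + 22274) = 21921/32147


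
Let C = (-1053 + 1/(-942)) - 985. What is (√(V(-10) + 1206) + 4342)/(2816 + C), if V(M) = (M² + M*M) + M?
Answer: 314628/56375 + 1884*√349/732875 ≈ 5.6290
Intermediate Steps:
C = -1919797/942 (C = (-1053 - 1/942) - 985 = -991927/942 - 985 = -1919797/942 ≈ -2038.0)
V(M) = M + 2*M² (V(M) = (M² + M²) + M = 2*M² + M = M + 2*M²)
(√(V(-10) + 1206) + 4342)/(2816 + C) = (√(-10*(1 + 2*(-10)) + 1206) + 4342)/(2816 - 1919797/942) = (√(-10*(1 - 20) + 1206) + 4342)/(732875/942) = (√(-10*(-19) + 1206) + 4342)*(942/732875) = (√(190 + 1206) + 4342)*(942/732875) = (√1396 + 4342)*(942/732875) = (2*√349 + 4342)*(942/732875) = (4342 + 2*√349)*(942/732875) = 314628/56375 + 1884*√349/732875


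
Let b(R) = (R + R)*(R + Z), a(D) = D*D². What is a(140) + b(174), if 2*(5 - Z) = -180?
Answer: 2837612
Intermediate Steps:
Z = 95 (Z = 5 - ½*(-180) = 5 + 90 = 95)
a(D) = D³
b(R) = 2*R*(95 + R) (b(R) = (R + R)*(R + 95) = (2*R)*(95 + R) = 2*R*(95 + R))
a(140) + b(174) = 140³ + 2*174*(95 + 174) = 2744000 + 2*174*269 = 2744000 + 93612 = 2837612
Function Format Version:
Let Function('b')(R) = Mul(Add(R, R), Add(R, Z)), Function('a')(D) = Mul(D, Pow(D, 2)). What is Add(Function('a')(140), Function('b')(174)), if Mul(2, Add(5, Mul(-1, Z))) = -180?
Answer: 2837612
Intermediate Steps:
Z = 95 (Z = Add(5, Mul(Rational(-1, 2), -180)) = Add(5, 90) = 95)
Function('a')(D) = Pow(D, 3)
Function('b')(R) = Mul(2, R, Add(95, R)) (Function('b')(R) = Mul(Add(R, R), Add(R, 95)) = Mul(Mul(2, R), Add(95, R)) = Mul(2, R, Add(95, R)))
Add(Function('a')(140), Function('b')(174)) = Add(Pow(140, 3), Mul(2, 174, Add(95, 174))) = Add(2744000, Mul(2, 174, 269)) = Add(2744000, 93612) = 2837612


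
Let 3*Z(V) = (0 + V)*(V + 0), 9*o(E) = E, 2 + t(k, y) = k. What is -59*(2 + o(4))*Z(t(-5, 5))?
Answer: -63602/27 ≈ -2355.6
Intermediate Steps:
t(k, y) = -2 + k
o(E) = E/9
Z(V) = V²/3 (Z(V) = ((0 + V)*(V + 0))/3 = (V*V)/3 = V²/3)
-59*(2 + o(4))*Z(t(-5, 5)) = -59*(2 + (⅑)*4)*(-2 - 5)²/3 = -59*(2 + 4/9)*(⅓)*(-7)² = -1298*(⅓)*49/9 = -1298*49/(9*3) = -59*1078/27 = -63602/27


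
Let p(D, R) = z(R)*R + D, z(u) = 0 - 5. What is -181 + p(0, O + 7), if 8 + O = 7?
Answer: -211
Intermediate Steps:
z(u) = -5
O = -1 (O = -8 + 7 = -1)
p(D, R) = D - 5*R (p(D, R) = -5*R + D = D - 5*R)
-181 + p(0, O + 7) = -181 + (0 - 5*(-1 + 7)) = -181 + (0 - 5*6) = -181 + (0 - 30) = -181 - 30 = -211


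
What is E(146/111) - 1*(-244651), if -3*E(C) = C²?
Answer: 9043013597/36963 ≈ 2.4465e+5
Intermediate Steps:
E(C) = -C²/3
E(146/111) - 1*(-244651) = -(146/111)²/3 - 1*(-244651) = -(146*(1/111))²/3 + 244651 = -(146/111)²/3 + 244651 = -⅓*21316/12321 + 244651 = -21316/36963 + 244651 = 9043013597/36963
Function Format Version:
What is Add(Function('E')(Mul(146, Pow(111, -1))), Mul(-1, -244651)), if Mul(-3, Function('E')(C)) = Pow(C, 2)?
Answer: Rational(9043013597, 36963) ≈ 2.4465e+5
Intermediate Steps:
Function('E')(C) = Mul(Rational(-1, 3), Pow(C, 2))
Add(Function('E')(Mul(146, Pow(111, -1))), Mul(-1, -244651)) = Add(Mul(Rational(-1, 3), Pow(Mul(146, Pow(111, -1)), 2)), Mul(-1, -244651)) = Add(Mul(Rational(-1, 3), Pow(Mul(146, Rational(1, 111)), 2)), 244651) = Add(Mul(Rational(-1, 3), Pow(Rational(146, 111), 2)), 244651) = Add(Mul(Rational(-1, 3), Rational(21316, 12321)), 244651) = Add(Rational(-21316, 36963), 244651) = Rational(9043013597, 36963)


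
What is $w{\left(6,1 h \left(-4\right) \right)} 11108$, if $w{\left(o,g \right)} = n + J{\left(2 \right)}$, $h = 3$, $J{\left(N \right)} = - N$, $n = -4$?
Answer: $-66648$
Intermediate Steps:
$w{\left(o,g \right)} = -6$ ($w{\left(o,g \right)} = -4 - 2 = -6$)
$w{\left(6,1 h \left(-4\right) \right)} 11108 = \left(-6\right) 11108 = -66648$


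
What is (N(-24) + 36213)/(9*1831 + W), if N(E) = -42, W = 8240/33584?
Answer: 75922929/34589936 ≈ 2.1949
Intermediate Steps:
W = 515/2099 (W = 8240*(1/33584) = 515/2099 ≈ 0.24535)
(N(-24) + 36213)/(9*1831 + W) = (-42 + 36213)/(9*1831 + 515/2099) = 36171/(16479 + 515/2099) = 36171/(34589936/2099) = 36171*(2099/34589936) = 75922929/34589936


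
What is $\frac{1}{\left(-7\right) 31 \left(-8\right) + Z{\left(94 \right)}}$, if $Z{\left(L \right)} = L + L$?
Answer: $\frac{1}{1924} \approx 0.00051975$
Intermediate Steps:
$Z{\left(L \right)} = 2 L$
$\frac{1}{\left(-7\right) 31 \left(-8\right) + Z{\left(94 \right)}} = \frac{1}{\left(-7\right) 31 \left(-8\right) + 2 \cdot 94} = \frac{1}{\left(-217\right) \left(-8\right) + 188} = \frac{1}{1736 + 188} = \frac{1}{1924}$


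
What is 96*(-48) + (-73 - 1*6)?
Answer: -4687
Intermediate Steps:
96*(-48) + (-73 - 1*6) = -4608 + (-73 - 6) = -4608 - 79 = -4687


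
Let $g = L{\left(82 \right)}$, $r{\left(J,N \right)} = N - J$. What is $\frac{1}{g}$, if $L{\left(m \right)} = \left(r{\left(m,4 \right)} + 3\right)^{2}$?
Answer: $\frac{1}{5625} \approx 0.00017778$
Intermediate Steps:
$L{\left(m \right)} = \left(7 - m\right)^{2}$ ($L{\left(m \right)} = \left(\left(4 - m\right) + 3\right)^{2} = \left(7 - m\right)^{2}$)
$g = 5625$ ($g = \left(-7 + 82\right)^{2} = 75^{2} = 5625$)
$\frac{1}{g} = \frac{1}{5625}$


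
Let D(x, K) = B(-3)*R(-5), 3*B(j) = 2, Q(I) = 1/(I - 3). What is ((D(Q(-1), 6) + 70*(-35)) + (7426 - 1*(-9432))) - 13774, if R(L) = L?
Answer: 1892/3 ≈ 630.67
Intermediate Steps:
Q(I) = 1/(-3 + I)
B(j) = ⅔ (B(j) = (⅓)*2 = ⅔)
D(x, K) = -10/3 (D(x, K) = (⅔)*(-5) = -10/3)
((D(Q(-1), 6) + 70*(-35)) + (7426 - 1*(-9432))) - 13774 = ((-10/3 + 70*(-35)) + (7426 - 1*(-9432))) - 13774 = ((-10/3 - 2450) + (7426 + 9432)) - 13774 = (-7360/3 + 16858) - 13774 = 43214/3 - 13774 = 1892/3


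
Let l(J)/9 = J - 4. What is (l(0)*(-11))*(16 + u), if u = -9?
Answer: 2772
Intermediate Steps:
l(J) = -36 + 9*J (l(J) = 9*(J - 4) = 9*(-4 + J) = -36 + 9*J)
(l(0)*(-11))*(16 + u) = ((-36 + 9*0)*(-11))*(16 - 9) = ((-36 + 0)*(-11))*7 = -36*(-11)*7 = 396*7 = 2772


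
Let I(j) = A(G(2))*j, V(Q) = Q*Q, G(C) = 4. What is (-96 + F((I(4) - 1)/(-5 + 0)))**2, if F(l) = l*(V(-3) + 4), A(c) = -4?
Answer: 67081/25 ≈ 2683.2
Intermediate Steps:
V(Q) = Q**2
I(j) = -4*j
F(l) = 13*l (F(l) = l*((-3)**2 + 4) = l*(9 + 4) = l*13 = 13*l)
(-96 + F((I(4) - 1)/(-5 + 0)))**2 = (-96 + 13*((-4*4 - 1)/(-5 + 0)))**2 = (-96 + 13*((-16 - 1)/(-5)))**2 = (-96 + 13*(-17*(-1/5)))**2 = (-96 + 13*(17/5))**2 = (-96 + 221/5)**2 = (-259/5)**2 = 67081/25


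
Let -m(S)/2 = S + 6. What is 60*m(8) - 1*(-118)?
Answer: -1562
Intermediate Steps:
m(S) = -12 - 2*S (m(S) = -2*(S + 6) = -2*(6 + S) = -12 - 2*S)
60*m(8) - 1*(-118) = 60*(-12 - 2*8) - 1*(-118) = 60*(-12 - 16) + 118 = 60*(-28) + 118 = -1680 + 118 = -1562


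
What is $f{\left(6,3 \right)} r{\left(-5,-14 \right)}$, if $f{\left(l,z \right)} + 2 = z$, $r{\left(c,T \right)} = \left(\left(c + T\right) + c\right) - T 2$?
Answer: $4$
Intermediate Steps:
$r{\left(c,T \right)} = - T + 2 c$ ($r{\left(c,T \right)} = \left(\left(T + c\right) + c\right) - 2 T = \left(T + 2 c\right) - 2 T = - T + 2 c$)
$f{\left(l,z \right)} = -2 + z$
$f{\left(6,3 \right)} r{\left(-5,-14 \right)} = \left(-2 + 3\right) \left(\left(-1\right) \left(-14\right) + 2 \left(-5\right)\right) = 1 \left(14 - 10\right) = 1 \cdot 4 = 4$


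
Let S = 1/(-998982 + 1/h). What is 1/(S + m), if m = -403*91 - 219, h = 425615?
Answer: -425181723929/15685804159614283 ≈ -2.7106e-5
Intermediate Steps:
m = -36892 (m = -36673 - 219 = -36892)
S = -425615/425181723929 (S = 1/(-998982 + 1/425615) = 1/(-425181723929/425615) = -425615/425181723929 ≈ -1.0010e-6)
1/(S + m) = 1/(-425615/425181723929 - 36892) = 1/(-15685804159614283/425181723929) = -425181723929/15685804159614283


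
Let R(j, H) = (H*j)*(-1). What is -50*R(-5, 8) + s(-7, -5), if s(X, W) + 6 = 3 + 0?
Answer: -2003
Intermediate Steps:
R(j, H) = -H*j
s(X, W) = -3 (s(X, W) = -6 + (3 + 0) = -6 + 3 = -3)
-50*R(-5, 8) + s(-7, -5) = -(-50)*8*(-5) - 3 = -50*40 - 3 = -2000 - 3 = -2003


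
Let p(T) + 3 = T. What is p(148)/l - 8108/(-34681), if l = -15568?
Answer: 121196599/539913808 ≈ 0.22447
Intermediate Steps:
p(T) = -3 + T
p(148)/l - 8108/(-34681) = (-3 + 148)/(-15568) - 8108/(-34681) = 145*(-1/15568) - 8108*(-1/34681) = -145/15568 + 8108/34681 = 121196599/539913808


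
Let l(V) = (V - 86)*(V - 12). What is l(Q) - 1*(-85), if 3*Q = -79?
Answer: 39520/9 ≈ 4391.1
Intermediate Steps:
Q = -79/3 (Q = (1/3)*(-79) = -79/3 ≈ -26.333)
l(V) = (-86 + V)*(-12 + V)
l(Q) - 1*(-85) = (1032 + (-79/3)**2 - 98*(-79/3)) - 1*(-85) = (1032 + 6241/9 + 7742/3) + 85 = 38755/9 + 85 = 39520/9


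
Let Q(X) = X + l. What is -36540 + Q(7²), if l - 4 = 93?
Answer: -36394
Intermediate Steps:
l = 97 (l = 4 + 93 = 97)
Q(X) = 97 + X (Q(X) = X + 97 = 97 + X)
-36540 + Q(7²) = -36540 + (97 + 7²) = -36540 + (97 + 49) = -36540 + 146 = -36394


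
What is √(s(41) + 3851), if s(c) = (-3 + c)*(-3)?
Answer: √3737 ≈ 61.131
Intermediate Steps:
s(c) = 9 - 3*c
√(s(41) + 3851) = √((9 - 3*41) + 3851) = √((9 - 123) + 3851) = √(-114 + 3851) = √3737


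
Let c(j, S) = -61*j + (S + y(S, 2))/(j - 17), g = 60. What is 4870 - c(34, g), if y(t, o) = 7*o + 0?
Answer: 117974/17 ≈ 6939.6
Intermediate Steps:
y(t, o) = 7*o
c(j, S) = -61*j + (14 + S)/(-17 + j) (c(j, S) = -61*j + (S + 7*2)/(j - 17) = -61*j + (S + 14)/(-17 + j) = -61*j + (14 + S)/(-17 + j))
4870 - c(34, g) = 4870 - (14 + 60 - 61*34² + 1037*34)/(-17 + 34) = 4870 - (14 + 60 - 61*1156 + 35258)/17 = 4870 - (14 + 60 - 70516 + 35258)/17 = 4870 - (-35184)/17 = 4870 - 1*(-35184/17) = 4870 + 35184/17 = 117974/17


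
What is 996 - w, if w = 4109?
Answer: -3113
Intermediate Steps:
996 - w = 996 - 1*4109 = 996 - 4109 = -3113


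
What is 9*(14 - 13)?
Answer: 9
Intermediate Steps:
9*(14 - 13) = 9*1 = 9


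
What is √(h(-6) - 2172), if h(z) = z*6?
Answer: 4*I*√138 ≈ 46.989*I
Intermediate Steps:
h(z) = 6*z
√(h(-6) - 2172) = √(6*(-6) - 2172) = √(-36 - 2172) = √(-2208) = 4*I*√138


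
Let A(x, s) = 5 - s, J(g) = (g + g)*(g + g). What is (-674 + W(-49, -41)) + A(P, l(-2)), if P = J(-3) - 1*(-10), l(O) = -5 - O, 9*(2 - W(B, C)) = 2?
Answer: -5978/9 ≈ -664.22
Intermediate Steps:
W(B, C) = 16/9 (W(B, C) = 2 - ⅑*2 = 2 - 2/9 = 16/9)
J(g) = 4*g² (J(g) = (2*g)*(2*g) = 4*g²)
P = 46 (P = 4*(-3)² - 1*(-10) = 4*9 + 10 = 36 + 10 = 46)
(-674 + W(-49, -41)) + A(P, l(-2)) = (-674 + 16/9) + (5 - (-5 - 1*(-2))) = -6050/9 + (5 - (-5 + 2)) = -6050/9 + (5 - 1*(-3)) = -6050/9 + (5 + 3) = -6050/9 + 8 = -5978/9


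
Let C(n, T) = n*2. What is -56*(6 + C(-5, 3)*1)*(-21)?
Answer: -4704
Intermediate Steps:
C(n, T) = 2*n
-56*(6 + C(-5, 3)*1)*(-21) = -56*(6 + (2*(-5))*1)*(-21) = -56*(6 - 10*1)*(-21) = -56*(6 - 10)*(-21) = -56*(-4)*(-21) = 224*(-21) = -4704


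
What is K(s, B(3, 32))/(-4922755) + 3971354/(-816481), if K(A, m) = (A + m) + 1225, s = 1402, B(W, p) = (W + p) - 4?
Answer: -19552172966768/4019335925155 ≈ -4.8645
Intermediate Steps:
B(W, p) = -4 + W + p
K(A, m) = 1225 + A + m
K(s, B(3, 32))/(-4922755) + 3971354/(-816481) = (1225 + 1402 + (-4 + 3 + 32))/(-4922755) + 3971354/(-816481) = (1225 + 1402 + 31)*(-1/4922755) + 3971354*(-1/816481) = 2658*(-1/4922755) - 3971354/816481 = -2658/4922755 - 3971354/816481 = -19552172966768/4019335925155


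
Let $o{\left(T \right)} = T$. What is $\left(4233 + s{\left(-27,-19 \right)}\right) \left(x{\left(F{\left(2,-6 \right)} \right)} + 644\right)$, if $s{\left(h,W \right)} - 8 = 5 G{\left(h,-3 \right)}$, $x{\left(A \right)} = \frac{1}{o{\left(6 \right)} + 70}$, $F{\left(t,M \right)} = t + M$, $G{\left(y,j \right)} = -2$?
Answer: $\frac{207086295}{76} \approx 2.7248 \cdot 10^{6}$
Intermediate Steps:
$F{\left(t,M \right)} = M + t$
$x{\left(A \right)} = \frac{1}{76}$ ($x{\left(A \right)} = \frac{1}{6 + 70} = \frac{1}{76}$)
$s{\left(h,W \right)} = -2$ ($s{\left(h,W \right)} = 8 + 5 \left(-2\right) = 8 - 10 = -2$)
$\left(4233 + s{\left(-27,-19 \right)}\right) \left(x{\left(F{\left(2,-6 \right)} \right)} + 644\right) = \left(4233 - 2\right) \left(\frac{1}{76} + 644\right) = 4231 \cdot \frac{48945}{76} = \frac{207086295}{76}$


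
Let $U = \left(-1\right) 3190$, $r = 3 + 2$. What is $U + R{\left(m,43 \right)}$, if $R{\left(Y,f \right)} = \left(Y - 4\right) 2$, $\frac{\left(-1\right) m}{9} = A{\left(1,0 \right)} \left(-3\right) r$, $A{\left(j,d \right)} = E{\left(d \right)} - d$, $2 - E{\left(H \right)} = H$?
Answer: $-2658$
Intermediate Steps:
$E{\left(H \right)} = 2 - H$
$A{\left(j,d \right)} = 2 - 2 d$ ($A{\left(j,d \right)} = \left(2 - d\right) - d = 2 - 2 d$)
$r = 5$
$m = 270$ ($m = - 9 \left(2 - 0\right) \left(-3\right) 5 = - 9 \left(2 + 0\right) \left(-3\right) 5 = - 9 \cdot 2 \left(-3\right) 5 = - 9 \left(\left(-6\right) 5\right) = \left(-9\right) \left(-30\right) = 270$)
$R{\left(Y,f \right)} = -8 + 2 Y$ ($R{\left(Y,f \right)} = \left(-4 + Y\right) 2 = -8 + 2 Y$)
$U = -3190$
$U + R{\left(m,43 \right)} = -3190 + \left(-8 + 2 \cdot 270\right) = -3190 + \left(-8 + 540\right) = -3190 + 532 = -2658$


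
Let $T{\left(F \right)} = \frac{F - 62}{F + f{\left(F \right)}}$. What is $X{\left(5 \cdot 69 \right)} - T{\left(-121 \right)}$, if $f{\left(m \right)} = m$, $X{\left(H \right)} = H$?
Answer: $\frac{83307}{242} \approx 344.24$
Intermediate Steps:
$T{\left(F \right)} = \frac{-62 + F}{2 F}$ ($T{\left(F \right)} = \frac{F - 62}{F + F} = \frac{-62 + F}{2 F}$)
$X{\left(5 \cdot 69 \right)} - T{\left(-121 \right)} = 5 \cdot 69 - \frac{-62 - 121}{2 \left(-121\right)} = 345 - \frac{1}{2} \left(- \frac{1}{121}\right) \left(-183\right) = 345 - \frac{183}{242} = \frac{83307}{242}$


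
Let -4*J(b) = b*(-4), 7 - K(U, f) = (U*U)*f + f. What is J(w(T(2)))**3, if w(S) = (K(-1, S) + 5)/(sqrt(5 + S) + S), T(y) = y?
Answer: 512/(2 + sqrt(7))**3 ≈ 5.1062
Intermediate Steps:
K(U, f) = 7 - f - f*U**2 (K(U, f) = 7 - ((U*U)*f + f) = 7 - (U**2*f + f) = 7 - (f*U**2 + f) = 7 - (f + f*U**2) = 7 + (-f - f*U**2) = 7 - f - f*U**2)
w(S) = (12 - 2*S)/(S + sqrt(5 + S)) (w(S) = ((7 - S - 1*S*(-1)**2) + 5)/(sqrt(5 + S) + S) = ((7 - S - 1*S*1) + 5)/(S + sqrt(5 + S)) = ((7 - S - S) + 5)/(S + sqrt(5 + S)) = ((7 - 2*S) + 5)/(S + sqrt(5 + S)) = (12 - 2*S)/(S + sqrt(5 + S)))
J(b) = b (J(b) = -b*(-4)/4 = -(-1)*b = b)
J(w(T(2)))**3 = (2*(6 - 1*2)/(2 + sqrt(5 + 2)))**3 = (2*(6 - 2)/(2 + sqrt(7)))**3 = (2*4/(2 + sqrt(7)))**3 = (8/(2 + sqrt(7)))**3 = 512/(2 + sqrt(7))**3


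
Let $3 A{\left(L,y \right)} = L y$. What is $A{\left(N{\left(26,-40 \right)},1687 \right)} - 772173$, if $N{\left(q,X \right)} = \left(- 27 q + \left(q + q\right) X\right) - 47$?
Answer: $-2363014$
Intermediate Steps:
$N{\left(q,X \right)} = -47 - 27 q + 2 X q$ ($N{\left(q,X \right)} = \left(- 27 q + 2 q X\right) - 47 = \left(- 27 q + 2 X q\right) - 47 = -47 - 27 q + 2 X q$)
$A{\left(L,y \right)} = \frac{L y}{3}$
$A{\left(N{\left(26,-40 \right)},1687 \right)} - 772173 = \frac{1}{3} \left(-47 - 702 + 2 \left(-40\right) 26\right) 1687 - 772173 = \frac{1}{3} \left(-47 - 702 - 2080\right) 1687 - 772173 = \frac{1}{3} \left(-2829\right) 1687 - 772173 = -1590841 - 772173 = -2363014$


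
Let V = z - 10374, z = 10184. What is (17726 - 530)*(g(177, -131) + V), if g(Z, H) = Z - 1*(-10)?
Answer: -51588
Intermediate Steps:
g(Z, H) = 10 + Z (g(Z, H) = Z + 10 = 10 + Z)
V = -190 (V = 10184 - 10374 = -190)
(17726 - 530)*(g(177, -131) + V) = (17726 - 530)*((10 + 177) - 190) = 17196*(187 - 190) = 17196*(-3) = -51588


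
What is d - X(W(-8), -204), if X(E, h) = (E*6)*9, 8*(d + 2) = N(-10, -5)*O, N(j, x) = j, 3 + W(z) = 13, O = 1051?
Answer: -7423/4 ≈ -1855.8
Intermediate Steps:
W(z) = 10 (W(z) = -3 + 13 = 10)
d = -5263/4 (d = -2 + (-10*1051)/8 = -2 + (⅛)*(-10510) = -2 - 5255/4 = -5263/4 ≈ -1315.8)
X(E, h) = 54*E (X(E, h) = (6*E)*9 = 54*E)
d - X(W(-8), -204) = -5263/4 - 54*10 = -5263/4 - 1*540 = -5263/4 - 540 = -7423/4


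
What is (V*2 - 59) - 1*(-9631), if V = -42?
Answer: 9488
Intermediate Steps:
(V*2 - 59) - 1*(-9631) = (-42*2 - 59) - 1*(-9631) = (-84 - 59) + 9631 = -143 + 9631 = 9488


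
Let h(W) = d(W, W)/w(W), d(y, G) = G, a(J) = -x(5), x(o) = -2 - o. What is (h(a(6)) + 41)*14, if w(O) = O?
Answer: 588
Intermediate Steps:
a(J) = 7 (a(J) = -(-2 - 1*5) = -(-2 - 5) = -1*(-7) = 7)
h(W) = 1 (h(W) = W/W = 1)
(h(a(6)) + 41)*14 = (1 + 41)*14 = 42*14 = 588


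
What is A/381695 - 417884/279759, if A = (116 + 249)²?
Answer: -24446668121/21356522301 ≈ -1.1447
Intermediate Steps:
A = 133225 (A = 365² = 133225)
A/381695 - 417884/279759 = 133225/381695 - 417884/279759 = 133225*(1/381695) - 417884*1/279759 = 26645/76339 - 417884/279759 = -24446668121/21356522301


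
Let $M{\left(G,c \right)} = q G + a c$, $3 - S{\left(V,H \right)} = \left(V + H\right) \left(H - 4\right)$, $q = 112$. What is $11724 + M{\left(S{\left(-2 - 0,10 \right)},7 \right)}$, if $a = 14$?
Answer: $6782$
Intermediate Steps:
$S{\left(V,H \right)} = 3 - \left(-4 + H\right) \left(H + V\right)$ ($S{\left(V,H \right)} = 3 - \left(V + H\right) \left(H - 4\right) = 3 - \left(H + V\right) \left(-4 + H\right) = 3 - \left(-4 + H\right) \left(H + V\right)$)
$M{\left(G,c \right)} = 14 c + 112 G$ ($M{\left(G,c \right)} = 112 G + 14 c = 14 c + 112 G$)
$11724 + M{\left(S{\left(-2 - 0,10 \right)},7 \right)} = 11724 + \left(14 \cdot 7 + 112 \left(3 - 10^{2} + 4 \cdot 10 + 4 \left(-2 - 0\right) - 10 \left(-2 - 0\right)\right)\right) = 11724 + \left(98 + 112 \left(3 - 100 + 40 + 4 \left(-2 + 0\right) - 10 \left(-2 + 0\right)\right)\right) = 11724 + \left(98 + 112 \left(3 - 100 + 40 + 4 \left(-2\right) - 10 \left(-2\right)\right)\right) = 11724 + \left(98 + 112 \left(3 - 100 + 40 - 8 + 20\right)\right) = 11724 + \left(98 + 112 \left(-45\right)\right) = 11724 + \left(98 - 5040\right) = 11724 - 4942 = 6782$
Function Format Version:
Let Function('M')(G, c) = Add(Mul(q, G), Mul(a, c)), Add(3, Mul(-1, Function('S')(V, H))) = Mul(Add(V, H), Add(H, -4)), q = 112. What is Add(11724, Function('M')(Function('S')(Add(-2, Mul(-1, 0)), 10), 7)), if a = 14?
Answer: 6782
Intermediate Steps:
Function('S')(V, H) = Add(3, Mul(-1, Add(-4, H), Add(H, V))) (Function('S')(V, H) = Add(3, Mul(-1, Mul(Add(V, H), Add(H, -4)))) = Add(3, Mul(-1, Mul(Add(H, V), Add(-4, H)))) = Add(3, Mul(-1, Mul(Add(-4, H), Add(H, V)))) = Add(3, Mul(-1, Add(-4, H), Add(H, V))))
Function('M')(G, c) = Add(Mul(14, c), Mul(112, G)) (Function('M')(G, c) = Add(Mul(112, G), Mul(14, c)) = Add(Mul(14, c), Mul(112, G)))
Add(11724, Function('M')(Function('S')(Add(-2, Mul(-1, 0)), 10), 7)) = Add(11724, Add(Mul(14, 7), Mul(112, Add(3, Mul(-1, Pow(10, 2)), Mul(4, 10), Mul(4, Add(-2, Mul(-1, 0))), Mul(-1, 10, Add(-2, Mul(-1, 0))))))) = Add(11724, Add(98, Mul(112, Add(3, Mul(-1, 100), 40, Mul(4, Add(-2, 0)), Mul(-1, 10, Add(-2, 0)))))) = Add(11724, Add(98, Mul(112, Add(3, -100, 40, Mul(4, -2), Mul(-1, 10, -2))))) = Add(11724, Add(98, Mul(112, Add(3, -100, 40, -8, 20)))) = Add(11724, Add(98, Mul(112, -45))) = Add(11724, Add(98, -5040)) = Add(11724, -4942) = 6782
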